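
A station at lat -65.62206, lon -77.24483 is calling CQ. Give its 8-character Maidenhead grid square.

FC14jj00

Shift to the Maidenhead origin (180°W, 90°S): lon 102.75517, lat 24.37794.
Field: 102.75517/20 → 5 → F, 24.37794/10 → 2 → C; chars FC.
Square: 2.75517/2 → 1, 4.37794/1 → 4; chars 14.
Subsquare: 0.75517/0.0833333 → 9 → j, 0.37794/0.0416667 → 9 → j; chars jj.
Extended square: 0.00517/0.00833333 → 0, 0.00294/0.00416667 → 0; chars 00.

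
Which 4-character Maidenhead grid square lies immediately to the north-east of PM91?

QM02

Longitude square 9; +1 → 10, wraps to 0, carry into field.
Longitude field P = 15; +1 → 16 = Q.
Latitude square 1; +1 → 2.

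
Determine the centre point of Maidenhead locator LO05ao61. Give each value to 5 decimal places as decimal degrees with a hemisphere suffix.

55.58958° N, 40.05417° E

Field L=11, O=14: +11·20° lon, +14·10° lat → SW at lon 40°, lat 50°.
Square 0, 5: +0·2° lon, +5·1° lat → SW at lon 40°, lat 55°.
Subsquare a=0, o=14: +0·0.0833333° lon, +14·0.0416667° lat → SW at lon 40°, lat 55.5833°.
Extended square 6, 1: +6·0.00833333° lon, +1·0.00416667° lat → SW at lon 40.05°, lat 55.5875°.
Cell spans 0.00833333° lon × 0.00416667° lat. Centre is SW corner plus half of each.
latitude 55.58958° N, longitude 40.05417° E.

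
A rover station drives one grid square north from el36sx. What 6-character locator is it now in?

EL37sa

Latitude subsquare x = 23; +1 → 24, wraps to 0 = a, carry into square.
Latitude square 6; +1 → 7.
The longitude characters are unchanged.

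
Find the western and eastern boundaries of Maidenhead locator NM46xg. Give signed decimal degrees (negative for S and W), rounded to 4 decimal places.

Field N=13, M=12: +13·20° lon, +12·10° lat → SW at lon 80°, lat 30°.
Square 4, 6: +4·2° lon, +6·1° lat → SW at lon 88°, lat 36°.
Subsquare x=23, g=6: +23·0.0833333° lon, +6·0.0416667° lat → SW at lon 89.9167°, lat 36.25°.
Cell spans 0.0833333° lon × 0.0416667° lat.
west 89.9167, east 90.0000.

89.9167, 90.0000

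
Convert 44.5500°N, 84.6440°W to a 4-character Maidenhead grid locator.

EN74

Offset from 180°W / 90°S: lon 95.36°, lat 134.55°.
Field: 95.36/20 → 4 → E, 134.55/10 → 13 → N; chars EN.
Square: 15.36/2 → 7, 4.55/1 → 4; chars 74.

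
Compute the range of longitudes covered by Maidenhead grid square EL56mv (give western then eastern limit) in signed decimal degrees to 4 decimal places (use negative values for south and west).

Field E=4, L=11: +4·20° lon, +11·10° lat → SW at lon -100°, lat 20°.
Square 5, 6: +5·2° lon, +6·1° lat → SW at lon -90°, lat 26°.
Subsquare m=12, v=21: +12·0.0833333° lon, +21·0.0416667° lat → SW at lon -89°, lat 26.875°.
Cell spans 0.0833333° lon × 0.0416667° lat.
west -89.0000, east -88.9167.

-89.0000, -88.9167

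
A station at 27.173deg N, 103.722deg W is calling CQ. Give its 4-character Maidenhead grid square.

DL87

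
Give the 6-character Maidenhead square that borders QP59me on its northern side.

QP59mf

Latitude subsquare e = 4; +1 → 5 = f.
The longitude characters are unchanged.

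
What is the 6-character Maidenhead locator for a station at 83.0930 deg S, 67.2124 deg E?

Shift to the Maidenhead origin (180°W, 90°S): lon 247.2124, lat 6.9070.
Field (20°×10°, letters A–R): lon ⌊247.2124/20⌋ = 12 → M; lat ⌊6.9070/10⌋ = 0 → A.
Square (2°×1°, digits 0–9): lon ⌊7.2124/2⌋ = 3; lat ⌊6.9070/1⌋ = 6.
Subsquare (5′×2.5′, letters a–x): lon ⌊1.2124/0.0833333⌋ = 14 → o; lat ⌊0.9070/0.0416667⌋ = 21 → v.

MA36ov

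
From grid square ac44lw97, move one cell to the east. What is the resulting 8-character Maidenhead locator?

Longitude extended square 9; +1 → 10, wraps to 0, carry into subsquare.
Longitude subsquare l = 11; +1 → 12 = m.
The latitude characters are unchanged.

AC44mw07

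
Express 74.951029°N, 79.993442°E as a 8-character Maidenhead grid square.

MQ94xw98

Offset from 180°W / 90°S: lon 259.99344°, lat 164.95103°.
Field: lon ⌊259.99344/20⌋ = 12 → M; lat ⌊164.95103/10⌋ = 16 → Q.
Square: lon ⌊19.99344/2⌋ = 9; lat ⌊4.95103/1⌋ = 4.
Subsquare: lon ⌊1.99344/0.0833333⌋ = 23 → x; lat ⌊0.95103/0.0416667⌋ = 22 → w.
Extended square: lon ⌊0.07678/0.00833333⌋ = 9; lat ⌊0.03436/0.00416667⌋ = 8.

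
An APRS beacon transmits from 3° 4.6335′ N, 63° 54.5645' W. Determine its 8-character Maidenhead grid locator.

FJ83bb08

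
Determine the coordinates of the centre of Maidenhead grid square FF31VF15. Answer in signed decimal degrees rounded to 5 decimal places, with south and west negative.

-38.76875, -72.23750

Field F=5, F=5: +5·20° lon, +5·10° lat → SW at lon -80°, lat -40°.
Square 3, 1: +3·2° lon, +1·1° lat → SW at lon -74°, lat -39°.
Subsquare v=21, f=5: +21·0.0833333° lon, +5·0.0416667° lat → SW at lon -72.25°, lat -38.7917°.
Extended square 1, 5: +1·0.00833333° lon, +5·0.00416667° lat → SW at lon -72.2417°, lat -38.7708°.
Cell spans 0.00833333° lon × 0.00416667° lat. Centre is SW corner plus half of each.
latitude -38.76875, longitude -72.23750.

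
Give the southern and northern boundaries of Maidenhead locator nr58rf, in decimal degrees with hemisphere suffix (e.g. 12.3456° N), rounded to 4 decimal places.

88.2083° N, 88.2500° N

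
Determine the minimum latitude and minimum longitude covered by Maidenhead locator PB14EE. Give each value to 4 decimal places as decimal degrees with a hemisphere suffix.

75.8333° S, 122.3333° E

Field P=15, B=1: +15·20° lon, +1·10° lat → SW at lon 120°, lat -80°.
Square 1, 4: +1·2° lon, +4·1° lat → SW at lon 122°, lat -76°.
Subsquare e=4, e=4: +4·0.0833333° lon, +4·0.0416667° lat → SW at lon 122.333°, lat -75.8333°.
latitude 75.8333° S, longitude 122.3333° E.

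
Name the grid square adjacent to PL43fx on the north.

PL44fa

Latitude subsquare x = 23; +1 → 24, wraps to 0 = a, carry into square.
Latitude square 3; +1 → 4.
The longitude characters are unchanged.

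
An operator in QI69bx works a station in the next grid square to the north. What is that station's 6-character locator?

QJ60ba

Latitude subsquare x = 23; +1 → 24, wraps to 0 = a, carry into square.
Latitude square 9; +1 → 10, wraps to 0, carry into field.
Latitude field I = 8; +1 → 9 = J.
The longitude characters are unchanged.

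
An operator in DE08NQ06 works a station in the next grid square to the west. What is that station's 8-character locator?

DE08mq96

Longitude extended square 0; −1 → -1, wraps to 9, carry into subsquare.
Longitude subsquare n = 13; −1 → 12 = m.
The latitude characters are unchanged.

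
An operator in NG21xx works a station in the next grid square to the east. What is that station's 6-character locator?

Longitude subsquare x = 23; +1 → 24, wraps to 0 = a, carry into square.
Longitude square 2; +1 → 3.
The latitude characters are unchanged.

NG31ax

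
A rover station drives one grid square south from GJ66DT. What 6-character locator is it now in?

GJ66ds

Latitude subsquare t = 19; −1 → 18 = s.
The longitude characters are unchanged.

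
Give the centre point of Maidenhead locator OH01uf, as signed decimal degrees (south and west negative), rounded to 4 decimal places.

-18.7708, 101.7083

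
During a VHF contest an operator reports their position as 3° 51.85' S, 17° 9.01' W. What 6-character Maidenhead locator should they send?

II16kd

Offset from 180°W / 90°S: lon 162.8498°, lat 86.1358°.
Field: lon ⌊162.8498/20⌋ = 8 → I; lat ⌊86.1358/10⌋ = 8 → I.
Square: lon ⌊2.8498/2⌋ = 1; lat ⌊6.1358/1⌋ = 6.
Subsquare: lon ⌊0.8498/0.0833333⌋ = 10 → k; lat ⌊0.1358/0.0416667⌋ = 3 → d.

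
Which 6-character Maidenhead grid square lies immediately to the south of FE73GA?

Latitude subsquare a = 0; −1 → -1, wraps to 23 = x, carry into square.
Latitude square 3; −1 → 2.
The longitude characters are unchanged.

FE72gx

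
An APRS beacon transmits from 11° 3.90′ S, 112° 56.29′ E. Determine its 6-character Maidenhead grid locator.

Offset from 180°W / 90°S: lon 292.9382°, lat 78.9350°.
Field: 292.9382/20 → 14 → O, 78.9350/10 → 7 → H; chars OH.
Square: 12.9382/2 → 6, 8.9350/1 → 8; chars 68.
Subsquare: 0.9382/0.0833333 → 11 → l, 0.9350/0.0416667 → 22 → w; chars lw.

OH68lw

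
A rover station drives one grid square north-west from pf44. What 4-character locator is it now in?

Longitude square 4; −1 → 3.
Latitude square 4; +1 → 5.

PF35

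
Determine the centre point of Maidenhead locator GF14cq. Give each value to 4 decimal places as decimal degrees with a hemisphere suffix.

Field G=6, F=5: +6·20° lon, +5·10° lat → SW at lon -60°, lat -40°.
Square 1, 4: +1·2° lon, +4·1° lat → SW at lon -58°, lat -36°.
Subsquare c=2, q=16: +2·0.0833333° lon, +16·0.0416667° lat → SW at lon -57.8333°, lat -35.3333°.
Cell spans 0.0833333° lon × 0.0416667° lat. Centre is SW corner plus half of each.
latitude 35.3125° S, longitude 57.7917° W.

35.3125° S, 57.7917° W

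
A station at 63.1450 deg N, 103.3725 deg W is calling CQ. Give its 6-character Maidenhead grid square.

DP83hd

Shift to the Maidenhead origin (180°W, 90°S): lon 76.6275, lat 153.1450.
Field: 76.6275/20 → 3 → D, 153.1450/10 → 15 → P; chars DP.
Square: 16.6275/2 → 8, 3.1450/1 → 3; chars 83.
Subsquare: 0.6275/0.0833333 → 7 → h, 0.1450/0.0416667 → 3 → d; chars hd.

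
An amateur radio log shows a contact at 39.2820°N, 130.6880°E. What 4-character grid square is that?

PM59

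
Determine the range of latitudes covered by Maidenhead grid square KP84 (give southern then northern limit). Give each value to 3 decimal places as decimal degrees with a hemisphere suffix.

64.000° N, 65.000° N

Field K=10, P=15: +10·20° lon, +15·10° lat → SW at lon 20°, lat 60°.
Square 8, 4: +8·2° lon, +4·1° lat → SW at lon 36°, lat 64°.
Cell spans 2° lon × 1° lat.
south 64.000° N, north 65.000° N.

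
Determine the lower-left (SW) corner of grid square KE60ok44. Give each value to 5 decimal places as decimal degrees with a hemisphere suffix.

49.56667° S, 33.20000° E

Field K=10, E=4: +10·20° lon, +4·10° lat → SW at lon 20°, lat -50°.
Square 6, 0: +6·2° lon, +0·1° lat → SW at lon 32°, lat -50°.
Subsquare o=14, k=10: +14·0.0833333° lon, +10·0.0416667° lat → SW at lon 33.1667°, lat -49.5833°.
Extended square 4, 4: +4·0.00833333° lon, +4·0.00416667° lat → SW at lon 33.2°, lat -49.5667°.
latitude 49.56667° S, longitude 33.20000° E.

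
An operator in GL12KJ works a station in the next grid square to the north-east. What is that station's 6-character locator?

GL12lk

Longitude subsquare k = 10; +1 → 11 = l.
Latitude subsquare j = 9; +1 → 10 = k.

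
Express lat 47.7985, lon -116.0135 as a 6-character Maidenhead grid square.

Shift to the Maidenhead origin (180°W, 90°S): lon 63.9865, lat 137.7985.
Field: lon ⌊63.9865/20⌋ = 3 → D; lat ⌊137.7985/10⌋ = 13 → N.
Square: lon ⌊3.9865/2⌋ = 1; lat ⌊7.7985/1⌋ = 7.
Subsquare: lon ⌊1.9865/0.0833333⌋ = 23 → x; lat ⌊0.7985/0.0416667⌋ = 19 → t.

DN17xt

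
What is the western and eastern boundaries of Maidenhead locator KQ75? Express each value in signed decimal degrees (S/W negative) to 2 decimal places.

34.00, 36.00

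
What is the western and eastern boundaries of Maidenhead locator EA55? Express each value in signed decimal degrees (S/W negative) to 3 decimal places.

-90.000, -88.000

Field E=4, A=0: +4·20° lon, +0·10° lat → SW at lon -100°, lat -90°.
Square 5, 5: +5·2° lon, +5·1° lat → SW at lon -90°, lat -85°.
Cell spans 2° lon × 1° lat.
west -90.000, east -88.000.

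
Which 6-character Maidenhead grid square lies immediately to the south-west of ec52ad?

Longitude subsquare a = 0; −1 → -1, wraps to 23 = x, carry into square.
Longitude square 5; −1 → 4.
Latitude subsquare d = 3; −1 → 2 = c.

EC42xc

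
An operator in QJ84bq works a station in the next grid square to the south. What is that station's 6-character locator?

Latitude subsquare q = 16; −1 → 15 = p.
The longitude characters are unchanged.

QJ84bp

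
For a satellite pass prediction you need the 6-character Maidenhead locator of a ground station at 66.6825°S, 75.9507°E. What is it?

Offset from 180°W / 90°S: lon 255.9507°, lat 23.3175°.
Field: 255.9507/20 → 12 → M, 23.3175/10 → 2 → C; chars MC.
Square: 15.9507/2 → 7, 3.3175/1 → 3; chars 73.
Subsquare: 1.9507/0.0833333 → 23 → x, 0.3175/0.0416667 → 7 → h; chars xh.

MC73xh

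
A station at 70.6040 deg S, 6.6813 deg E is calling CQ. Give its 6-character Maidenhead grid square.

Shift to the Maidenhead origin (180°W, 90°S): lon 186.6813, lat 19.3960.
Field: lon ⌊186.6813/20⌋ = 9 → J; lat ⌊19.3960/10⌋ = 1 → B.
Square: lon ⌊6.6813/2⌋ = 3; lat ⌊9.3960/1⌋ = 9.
Subsquare: lon ⌊0.6813/0.0833333⌋ = 8 → i; lat ⌊0.3960/0.0416667⌋ = 9 → j.

JB39ij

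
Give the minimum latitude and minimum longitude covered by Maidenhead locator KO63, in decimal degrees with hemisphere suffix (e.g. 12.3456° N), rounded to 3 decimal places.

Field K=10, O=14: +10·20° lon, +14·10° lat → SW at lon 20°, lat 50°.
Square 6, 3: +6·2° lon, +3·1° lat → SW at lon 32°, lat 53°.
latitude 53.000° N, longitude 32.000° E.

53.000° N, 32.000° E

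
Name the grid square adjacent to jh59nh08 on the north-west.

Longitude extended square 0; −1 → -1, wraps to 9, carry into subsquare.
Longitude subsquare n = 13; −1 → 12 = m.
Latitude extended square 8; +1 → 9.

JH59mh99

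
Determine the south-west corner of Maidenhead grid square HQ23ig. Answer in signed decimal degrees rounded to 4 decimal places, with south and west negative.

73.2500, -35.3333

Field H=7, Q=16: +7·20° lon, +16·10° lat → SW at lon -40°, lat 70°.
Square 2, 3: +2·2° lon, +3·1° lat → SW at lon -36°, lat 73°.
Subsquare i=8, g=6: +8·0.0833333° lon, +6·0.0416667° lat → SW at lon -35.3333°, lat 73.25°.
latitude 73.2500, longitude -35.3333.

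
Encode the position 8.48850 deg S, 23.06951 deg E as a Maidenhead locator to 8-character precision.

KI11mm82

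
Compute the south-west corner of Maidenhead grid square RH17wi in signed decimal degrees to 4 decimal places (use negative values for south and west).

Field R=17, H=7: +17·20° lon, +7·10° lat → SW at lon 160°, lat -20°.
Square 1, 7: +1·2° lon, +7·1° lat → SW at lon 162°, lat -13°.
Subsquare w=22, i=8: +22·0.0833333° lon, +8·0.0416667° lat → SW at lon 163.833°, lat -12.6667°.
latitude -12.6667, longitude 163.8333.

-12.6667, 163.8333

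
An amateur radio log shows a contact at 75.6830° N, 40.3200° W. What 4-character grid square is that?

GQ95

Shift to the Maidenhead origin (180°W, 90°S): lon 139.68, lat 165.68.
Field (20°×10°, letters A–R): 139.68/20 → 6 → G, 165.68/10 → 16 → Q; chars GQ.
Square (2°×1°, digits 0–9): 19.68/2 → 9, 5.68/1 → 5; chars 95.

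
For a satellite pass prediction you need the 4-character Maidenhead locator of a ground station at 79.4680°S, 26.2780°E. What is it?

KB30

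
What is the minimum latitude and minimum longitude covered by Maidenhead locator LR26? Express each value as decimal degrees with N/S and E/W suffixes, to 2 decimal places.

86.00° N, 44.00° E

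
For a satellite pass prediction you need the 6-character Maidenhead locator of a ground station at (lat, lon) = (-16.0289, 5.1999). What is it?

Offset from 180°W / 90°S: lon 185.1999°, lat 73.9711°.
Field: 185.1999/20 → 9 → J, 73.9711/10 → 7 → H; chars JH.
Square: 5.1999/2 → 2, 3.9711/1 → 3; chars 23.
Subsquare: 1.1999/0.0833333 → 14 → o, 0.9711/0.0416667 → 23 → x; chars ox.

JH23ox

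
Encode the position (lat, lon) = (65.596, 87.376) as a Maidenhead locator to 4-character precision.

NP35

Add 180° to longitude and 90° to latitude: 267.38, 155.60.
Field: lon ⌊267.38/20⌋ = 13 → N; lat ⌊155.60/10⌋ = 15 → P.
Square: lon ⌊7.38/2⌋ = 3; lat ⌊5.60/1⌋ = 5.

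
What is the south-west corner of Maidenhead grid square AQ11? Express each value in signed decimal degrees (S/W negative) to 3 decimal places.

71.000, -178.000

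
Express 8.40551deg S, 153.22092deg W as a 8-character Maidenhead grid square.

BI31jo32

Shift to the Maidenhead origin (180°W, 90°S): lon 26.77908, lat 81.59449.
Field (20°×10°, letters A–R): lon ⌊26.77908/20⌋ = 1 → B; lat ⌊81.59449/10⌋ = 8 → I.
Square (2°×1°, digits 0–9): lon ⌊6.77908/2⌋ = 3; lat ⌊1.59449/1⌋ = 1.
Subsquare (5′×2.5′, letters a–x): lon ⌊0.77908/0.0833333⌋ = 9 → j; lat ⌊0.59449/0.0416667⌋ = 14 → o.
Extended square (30″×15″, digits 0–9): lon ⌊0.02908/0.00833333⌋ = 3; lat ⌊0.01116/0.00416667⌋ = 2.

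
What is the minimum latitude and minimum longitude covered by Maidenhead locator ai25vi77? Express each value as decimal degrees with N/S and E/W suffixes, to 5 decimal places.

4.63750° S, 174.19167° W

Field A=0, I=8: +0·20° lon, +8·10° lat → SW at lon -180°, lat -10°.
Square 2, 5: +2·2° lon, +5·1° lat → SW at lon -176°, lat -5°.
Subsquare v=21, i=8: +21·0.0833333° lon, +8·0.0416667° lat → SW at lon -174.25°, lat -4.66667°.
Extended square 7, 7: +7·0.00833333° lon, +7·0.00416667° lat → SW at lon -174.192°, lat -4.6375°.
latitude 4.63750° S, longitude 174.19167° W.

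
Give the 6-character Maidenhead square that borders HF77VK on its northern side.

Latitude subsquare k = 10; +1 → 11 = l.
The longitude characters are unchanged.

HF77vl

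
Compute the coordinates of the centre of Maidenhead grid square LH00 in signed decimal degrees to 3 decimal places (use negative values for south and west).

Field L=11, H=7: +11·20° lon, +7·10° lat → SW at lon 40°, lat -20°.
Square 0, 0: +0·2° lon, +0·1° lat → SW at lon 40°, lat -20°.
Cell spans 2° lon × 1° lat. Centre is SW corner plus half of each.
latitude -19.500, longitude 41.000.

-19.500, 41.000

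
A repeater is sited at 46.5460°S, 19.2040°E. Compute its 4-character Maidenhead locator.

Offset from 180°W / 90°S: lon 199.20°, lat 43.45°.
Field (20°×10°, letters A–R): lon ⌊199.20/20⌋ = 9 → J; lat ⌊43.45/10⌋ = 4 → E.
Square (2°×1°, digits 0–9): lon ⌊19.20/2⌋ = 9; lat ⌊3.45/1⌋ = 3.

JE93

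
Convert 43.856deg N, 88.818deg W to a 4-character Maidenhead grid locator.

EN53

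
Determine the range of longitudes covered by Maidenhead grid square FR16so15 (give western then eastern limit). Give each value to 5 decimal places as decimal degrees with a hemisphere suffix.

76.49167° W, 76.48333° W

Field F=5, R=17: +5·20° lon, +17·10° lat → SW at lon -80°, lat 80°.
Square 1, 6: +1·2° lon, +6·1° lat → SW at lon -78°, lat 86°.
Subsquare s=18, o=14: +18·0.0833333° lon, +14·0.0416667° lat → SW at lon -76.5°, lat 86.5833°.
Extended square 1, 5: +1·0.00833333° lon, +5·0.00416667° lat → SW at lon -76.4917°, lat 86.6042°.
Cell spans 0.00833333° lon × 0.00416667° lat.
west 76.49167° W, east 76.48333° W.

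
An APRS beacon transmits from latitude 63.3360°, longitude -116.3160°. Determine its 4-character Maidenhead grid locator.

Add 180° to longitude and 90° to latitude: 63.68, 153.34.
Field: 63.68/20 → 3 → D, 153.34/10 → 15 → P; chars DP.
Square: 3.68/2 → 1, 3.34/1 → 3; chars 13.

DP13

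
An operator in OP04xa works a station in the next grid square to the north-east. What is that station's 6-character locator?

Longitude subsquare x = 23; +1 → 24, wraps to 0 = a, carry into square.
Longitude square 0; +1 → 1.
Latitude subsquare a = 0; +1 → 1 = b.

OP14ab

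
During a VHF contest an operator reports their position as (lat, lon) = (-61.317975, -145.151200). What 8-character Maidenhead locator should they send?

BC78kq13

Add 180° to longitude and 90° to latitude: 34.84880, 28.68203.
Field (20°×10°, letters A–R): 34.84880/20 → 1 → B, 28.68203/10 → 2 → C; chars BC.
Square (2°×1°, digits 0–9): 14.84880/2 → 7, 8.68203/1 → 8; chars 78.
Subsquare (5′×2.5′, letters a–x): 0.84880/0.0833333 → 10 → k, 0.68203/0.0416667 → 16 → q; chars kq.
Extended square (30″×15″, digits 0–9): 0.01547/0.00833333 → 1, 0.01536/0.00416667 → 3; chars 13.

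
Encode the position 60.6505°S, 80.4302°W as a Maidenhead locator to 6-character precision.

Offset from 180°W / 90°S: lon 99.5698°, lat 29.3495°.
Field: 99.5698/20 → 4 → E, 29.3495/10 → 2 → C; chars EC.
Square: 19.5698/2 → 9, 9.3495/1 → 9; chars 99.
Subsquare: 1.5698/0.0833333 → 18 → s, 0.3495/0.0416667 → 8 → i; chars si.

EC99si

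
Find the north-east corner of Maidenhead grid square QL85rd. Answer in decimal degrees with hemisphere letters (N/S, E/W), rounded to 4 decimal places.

25.1667° N, 157.5000° E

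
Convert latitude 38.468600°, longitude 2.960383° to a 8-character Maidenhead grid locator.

Add 180° to longitude and 90° to latitude: 182.96038, 128.46860.
Field: lon ⌊182.96038/20⌋ = 9 → J; lat ⌊128.46860/10⌋ = 12 → M.
Square: lon ⌊2.96038/2⌋ = 1; lat ⌊8.46860/1⌋ = 8.
Subsquare: lon ⌊0.96038/0.0833333⌋ = 11 → l; lat ⌊0.46860/0.0416667⌋ = 11 → l.
Extended square: lon ⌊0.04372/0.00833333⌋ = 5; lat ⌊0.01027/0.00416667⌋ = 2.

JM18ll52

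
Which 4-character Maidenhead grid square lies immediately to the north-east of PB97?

Longitude square 9; +1 → 10, wraps to 0, carry into field.
Longitude field P = 15; +1 → 16 = Q.
Latitude square 7; +1 → 8.

QB08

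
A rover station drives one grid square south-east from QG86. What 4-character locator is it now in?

QG95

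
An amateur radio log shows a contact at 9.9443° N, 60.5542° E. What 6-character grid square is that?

MJ09gw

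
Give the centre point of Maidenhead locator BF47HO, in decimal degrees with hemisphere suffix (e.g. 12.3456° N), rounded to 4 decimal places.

32.3958° S, 151.3750° W

Field B=1, F=5: +1·20° lon, +5·10° lat → SW at lon -160°, lat -40°.
Square 4, 7: +4·2° lon, +7·1° lat → SW at lon -152°, lat -33°.
Subsquare h=7, o=14: +7·0.0833333° lon, +14·0.0416667° lat → SW at lon -151.417°, lat -32.4167°.
Cell spans 0.0833333° lon × 0.0416667° lat. Centre is SW corner plus half of each.
latitude 32.3958° S, longitude 151.3750° W.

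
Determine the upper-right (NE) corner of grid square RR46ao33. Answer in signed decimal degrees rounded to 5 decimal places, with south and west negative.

86.60000, 168.03333

Field R=17, R=17: +17·20° lon, +17·10° lat → SW at lon 160°, lat 80°.
Square 4, 6: +4·2° lon, +6·1° lat → SW at lon 168°, lat 86°.
Subsquare a=0, o=14: +0·0.0833333° lon, +14·0.0416667° lat → SW at lon 168°, lat 86.5833°.
Extended square 3, 3: +3·0.00833333° lon, +3·0.00416667° lat → SW at lon 168.025°, lat 86.5958°.
Cell spans 0.00833333° lon × 0.00416667° lat. NE corner is SW corner plus one full cell.
latitude 86.60000, longitude 168.03333.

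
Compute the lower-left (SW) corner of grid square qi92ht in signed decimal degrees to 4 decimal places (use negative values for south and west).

-7.2083, 158.5833

Field Q=16, I=8: +16·20° lon, +8·10° lat → SW at lon 140°, lat -10°.
Square 9, 2: +9·2° lon, +2·1° lat → SW at lon 158°, lat -8°.
Subsquare h=7, t=19: +7·0.0833333° lon, +19·0.0416667° lat → SW at lon 158.583°, lat -7.20833°.
latitude -7.2083, longitude 158.5833.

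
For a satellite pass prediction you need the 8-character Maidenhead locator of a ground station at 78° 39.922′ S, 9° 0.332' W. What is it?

Add 180° to longitude and 90° to latitude: 170.99447, 11.33463.
Field: 170.99447/20 → 8 → I, 11.33463/10 → 1 → B; chars IB.
Square: 10.99447/2 → 5, 1.33463/1 → 1; chars 51.
Subsquare: 0.99447/0.0833333 → 11 → l, 0.33463/0.0416667 → 8 → i; chars li.
Extended square: 0.07780/0.00833333 → 9, 0.00130/0.00416667 → 0; chars 90.

IB51li90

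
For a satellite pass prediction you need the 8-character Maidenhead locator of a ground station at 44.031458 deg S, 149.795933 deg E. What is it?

QE45vx52

Add 180° to longitude and 90° to latitude: 329.79593, 45.96854.
Field: lon ⌊329.79593/20⌋ = 16 → Q; lat ⌊45.96854/10⌋ = 4 → E.
Square: lon ⌊9.79593/2⌋ = 4; lat ⌊5.96854/1⌋ = 5.
Subsquare: lon ⌊1.79593/0.0833333⌋ = 21 → v; lat ⌊0.96854/0.0416667⌋ = 23 → x.
Extended square: lon ⌊0.04593/0.00833333⌋ = 5; lat ⌊0.01021/0.00416667⌋ = 2.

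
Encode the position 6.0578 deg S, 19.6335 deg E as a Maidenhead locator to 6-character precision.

JI93tw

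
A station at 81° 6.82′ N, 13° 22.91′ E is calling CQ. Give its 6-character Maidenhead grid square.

Shift to the Maidenhead origin (180°W, 90°S): lon 193.3818, lat 171.1137.
Field (20°×10°, letters A–R): 193.3818/20 → 9 → J, 171.1137/10 → 17 → R; chars JR.
Square (2°×1°, digits 0–9): 13.3818/2 → 6, 1.1137/1 → 1; chars 61.
Subsquare (5′×2.5′, letters a–x): 1.3818/0.0833333 → 16 → q, 0.1137/0.0416667 → 2 → c; chars qc.

JR61qc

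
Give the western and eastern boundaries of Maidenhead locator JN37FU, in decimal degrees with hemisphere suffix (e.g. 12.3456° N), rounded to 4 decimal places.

6.4167° E, 6.5000° E

Field J=9, N=13: +9·20° lon, +13·10° lat → SW at lon 0°, lat 40°.
Square 3, 7: +3·2° lon, +7·1° lat → SW at lon 6°, lat 47°.
Subsquare f=5, u=20: +5·0.0833333° lon, +20·0.0416667° lat → SW at lon 6.41667°, lat 47.8333°.
Cell spans 0.0833333° lon × 0.0416667° lat.
west 6.4167° E, east 6.5000° E.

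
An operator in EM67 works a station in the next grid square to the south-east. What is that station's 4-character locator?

EM76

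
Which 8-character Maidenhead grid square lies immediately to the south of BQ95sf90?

BQ95se99

Latitude extended square 0; −1 → -1, wraps to 9, carry into subsquare.
Latitude subsquare f = 5; −1 → 4 = e.
The longitude characters are unchanged.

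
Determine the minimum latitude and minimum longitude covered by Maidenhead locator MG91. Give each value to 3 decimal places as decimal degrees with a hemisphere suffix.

29.000° S, 78.000° E

Field M=12, G=6: +12·20° lon, +6·10° lat → SW at lon 60°, lat -30°.
Square 9, 1: +9·2° lon, +1·1° lat → SW at lon 78°, lat -29°.
latitude 29.000° S, longitude 78.000° E.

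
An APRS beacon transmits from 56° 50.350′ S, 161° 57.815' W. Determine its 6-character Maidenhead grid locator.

Add 180° to longitude and 90° to latitude: 18.0364, 33.1608.
Field: lon ⌊18.0364/20⌋ = 0 → A; lat ⌊33.1608/10⌋ = 3 → D.
Square: lon ⌊18.0364/2⌋ = 9; lat ⌊3.1608/1⌋ = 3.
Subsquare: lon ⌊0.0364/0.0833333⌋ = 0 → a; lat ⌊0.1608/0.0416667⌋ = 3 → d.

AD93ad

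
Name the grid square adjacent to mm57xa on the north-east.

MM67ab

Longitude subsquare x = 23; +1 → 24, wraps to 0 = a, carry into square.
Longitude square 5; +1 → 6.
Latitude subsquare a = 0; +1 → 1 = b.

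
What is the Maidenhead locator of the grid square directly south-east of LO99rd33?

LO99rd42

Longitude extended square 3; +1 → 4.
Latitude extended square 3; −1 → 2.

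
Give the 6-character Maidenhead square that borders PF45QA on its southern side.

Latitude subsquare a = 0; −1 → -1, wraps to 23 = x, carry into square.
Latitude square 5; −1 → 4.
The longitude characters are unchanged.

PF44qx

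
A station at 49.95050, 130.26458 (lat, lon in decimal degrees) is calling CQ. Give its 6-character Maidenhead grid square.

PN59dw

Shift to the Maidenhead origin (180°W, 90°S): lon 310.2646, lat 139.9505.
Field: lon ⌊310.2646/20⌋ = 15 → P; lat ⌊139.9505/10⌋ = 13 → N.
Square: lon ⌊10.2646/2⌋ = 5; lat ⌊9.9505/1⌋ = 9.
Subsquare: lon ⌊0.2646/0.0833333⌋ = 3 → d; lat ⌊0.9505/0.0416667⌋ = 22 → w.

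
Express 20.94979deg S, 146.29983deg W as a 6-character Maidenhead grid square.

BG69ub

Add 180° to longitude and 90° to latitude: 33.7002, 69.0502.
Field: lon ⌊33.7002/20⌋ = 1 → B; lat ⌊69.0502/10⌋ = 6 → G.
Square: lon ⌊13.7002/2⌋ = 6; lat ⌊9.0502/1⌋ = 9.
Subsquare: lon ⌊1.7002/0.0833333⌋ = 20 → u; lat ⌊0.0502/0.0416667⌋ = 1 → b.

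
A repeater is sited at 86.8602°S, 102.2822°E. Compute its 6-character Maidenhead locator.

OA13dd

Offset from 180°W / 90°S: lon 282.2822°, lat 3.1398°.
Field: 282.2822/20 → 14 → O, 3.1398/10 → 0 → A; chars OA.
Square: 2.2822/2 → 1, 3.1398/1 → 3; chars 13.
Subsquare: 0.2822/0.0833333 → 3 → d, 0.1398/0.0416667 → 3 → d; chars dd.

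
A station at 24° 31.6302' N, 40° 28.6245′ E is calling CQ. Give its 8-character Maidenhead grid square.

LL04fm76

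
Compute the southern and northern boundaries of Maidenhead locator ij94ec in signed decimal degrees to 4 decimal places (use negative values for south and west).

4.0833, 4.1250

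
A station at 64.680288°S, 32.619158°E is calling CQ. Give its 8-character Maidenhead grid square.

KC65hh46

Shift to the Maidenhead origin (180°W, 90°S): lon 212.61916, lat 25.31971.
Field: 212.61916/20 → 10 → K, 25.31971/10 → 2 → C; chars KC.
Square: 12.61916/2 → 6, 5.31971/1 → 5; chars 65.
Subsquare: 0.61916/0.0833333 → 7 → h, 0.31971/0.0416667 → 7 → h; chars hh.
Extended square: 0.03582/0.00833333 → 4, 0.02805/0.00416667 → 6; chars 46.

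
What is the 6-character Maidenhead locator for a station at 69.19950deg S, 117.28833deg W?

DC10it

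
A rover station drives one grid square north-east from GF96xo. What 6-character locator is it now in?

HF06ap

Longitude subsquare x = 23; +1 → 24, wraps to 0 = a, carry into square.
Longitude square 9; +1 → 10, wraps to 0, carry into field.
Longitude field G = 6; +1 → 7 = H.
Latitude subsquare o = 14; +1 → 15 = p.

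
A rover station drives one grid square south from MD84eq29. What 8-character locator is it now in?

MD84eq28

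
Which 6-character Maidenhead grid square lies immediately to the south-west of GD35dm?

Longitude subsquare d = 3; −1 → 2 = c.
Latitude subsquare m = 12; −1 → 11 = l.

GD35cl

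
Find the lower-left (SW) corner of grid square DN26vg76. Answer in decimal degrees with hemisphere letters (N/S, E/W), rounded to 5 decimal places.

46.27500° N, 114.19167° W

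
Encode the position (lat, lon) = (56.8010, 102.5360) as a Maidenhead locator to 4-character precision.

OO16

Add 180° to longitude and 90° to latitude: 282.54, 146.80.
Field: 282.54/20 → 14 → O, 146.80/10 → 14 → O; chars OO.
Square: 2.54/2 → 1, 6.80/1 → 6; chars 16.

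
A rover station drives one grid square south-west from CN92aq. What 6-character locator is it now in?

Longitude subsquare a = 0; −1 → -1, wraps to 23 = x, carry into square.
Longitude square 9; −1 → 8.
Latitude subsquare q = 16; −1 → 15 = p.

CN82xp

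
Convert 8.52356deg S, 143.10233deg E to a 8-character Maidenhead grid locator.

Offset from 180°W / 90°S: lon 323.10233°, lat 81.47644°.
Field: lon ⌊323.10233/20⌋ = 16 → Q; lat ⌊81.47644/10⌋ = 8 → I.
Square: lon ⌊3.10233/2⌋ = 1; lat ⌊1.47644/1⌋ = 1.
Subsquare: lon ⌊1.10233/0.0833333⌋ = 13 → n; lat ⌊0.47644/0.0416667⌋ = 11 → l.
Extended square: lon ⌊0.01900/0.00833333⌋ = 2; lat ⌊0.01811/0.00416667⌋ = 4.

QI11nl24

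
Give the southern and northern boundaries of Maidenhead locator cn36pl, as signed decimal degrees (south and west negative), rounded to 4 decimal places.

Field C=2, N=13: +2·20° lon, +13·10° lat → SW at lon -140°, lat 40°.
Square 3, 6: +3·2° lon, +6·1° lat → SW at lon -134°, lat 46°.
Subsquare p=15, l=11: +15·0.0833333° lon, +11·0.0416667° lat → SW at lon -132.75°, lat 46.4583°.
Cell spans 0.0833333° lon × 0.0416667° lat.
south 46.4583, north 46.5000.

46.4583, 46.5000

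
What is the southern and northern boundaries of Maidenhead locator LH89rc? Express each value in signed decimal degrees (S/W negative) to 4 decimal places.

-10.9167, -10.8750

Field L=11, H=7: +11·20° lon, +7·10° lat → SW at lon 40°, lat -20°.
Square 8, 9: +8·2° lon, +9·1° lat → SW at lon 56°, lat -11°.
Subsquare r=17, c=2: +17·0.0833333° lon, +2·0.0416667° lat → SW at lon 57.4167°, lat -10.9167°.
Cell spans 0.0833333° lon × 0.0416667° lat.
south -10.9167, north -10.8750.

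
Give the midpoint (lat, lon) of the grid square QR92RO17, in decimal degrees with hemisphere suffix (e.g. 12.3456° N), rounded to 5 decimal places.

82.61458° N, 159.42917° E

Field Q=16, R=17: +16·20° lon, +17·10° lat → SW at lon 140°, lat 80°.
Square 9, 2: +9·2° lon, +2·1° lat → SW at lon 158°, lat 82°.
Subsquare r=17, o=14: +17·0.0833333° lon, +14·0.0416667° lat → SW at lon 159.417°, lat 82.5833°.
Extended square 1, 7: +1·0.00833333° lon, +7·0.00416667° lat → SW at lon 159.425°, lat 82.6125°.
Cell spans 0.00833333° lon × 0.00416667° lat. Centre is SW corner plus half of each.
latitude 82.61458° N, longitude 159.42917° E.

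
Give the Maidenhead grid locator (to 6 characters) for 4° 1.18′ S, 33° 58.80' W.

HI35ax

Offset from 180°W / 90°S: lon 146.0200°, lat 85.9803°.
Field (20°×10°, letters A–R): lon ⌊146.0200/20⌋ = 7 → H; lat ⌊85.9803/10⌋ = 8 → I.
Square (2°×1°, digits 0–9): lon ⌊6.0200/2⌋ = 3; lat ⌊5.9803/1⌋ = 5.
Subsquare (5′×2.5′, letters a–x): lon ⌊0.0200/0.0833333⌋ = 0 → a; lat ⌊0.9803/0.0416667⌋ = 23 → x.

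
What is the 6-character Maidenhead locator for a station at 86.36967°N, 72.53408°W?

FR36ri

Shift to the Maidenhead origin (180°W, 90°S): lon 107.4659, lat 176.3697.
Field: 107.4659/20 → 5 → F, 176.3697/10 → 17 → R; chars FR.
Square: 7.4659/2 → 3, 6.3697/1 → 6; chars 36.
Subsquare: 1.4659/0.0833333 → 17 → r, 0.3697/0.0416667 → 8 → i; chars ri.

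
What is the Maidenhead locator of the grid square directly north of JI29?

Latitude square 9; +1 → 10, wraps to 0, carry into field.
Latitude field I = 8; +1 → 9 = J.
The longitude characters are unchanged.

JJ20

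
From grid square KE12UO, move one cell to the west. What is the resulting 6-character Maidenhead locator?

Longitude subsquare u = 20; −1 → 19 = t.
The latitude characters are unchanged.

KE12to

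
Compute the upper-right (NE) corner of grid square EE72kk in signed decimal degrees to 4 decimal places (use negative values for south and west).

Field E=4, E=4: +4·20° lon, +4·10° lat → SW at lon -100°, lat -50°.
Square 7, 2: +7·2° lon, +2·1° lat → SW at lon -86°, lat -48°.
Subsquare k=10, k=10: +10·0.0833333° lon, +10·0.0416667° lat → SW at lon -85.1667°, lat -47.5833°.
Cell spans 0.0833333° lon × 0.0416667° lat. NE corner is SW corner plus one full cell.
latitude -47.5417, longitude -85.0833.

-47.5417, -85.0833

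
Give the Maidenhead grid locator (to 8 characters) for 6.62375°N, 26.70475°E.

KJ36io49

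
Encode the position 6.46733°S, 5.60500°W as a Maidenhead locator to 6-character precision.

II73em

Offset from 180°W / 90°S: lon 174.3950°, lat 83.5327°.
Field (20°×10°, letters A–R): lon ⌊174.3950/20⌋ = 8 → I; lat ⌊83.5327/10⌋ = 8 → I.
Square (2°×1°, digits 0–9): lon ⌊14.3950/2⌋ = 7; lat ⌊3.5327/1⌋ = 3.
Subsquare (5′×2.5′, letters a–x): lon ⌊0.3950/0.0833333⌋ = 4 → e; lat ⌊0.5327/0.0416667⌋ = 12 → m.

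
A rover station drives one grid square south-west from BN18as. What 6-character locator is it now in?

Longitude subsquare a = 0; −1 → -1, wraps to 23 = x, carry into square.
Longitude square 1; −1 → 0.
Latitude subsquare s = 18; −1 → 17 = r.

BN08xr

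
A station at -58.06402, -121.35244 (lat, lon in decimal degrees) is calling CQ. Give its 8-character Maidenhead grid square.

Add 180° to longitude and 90° to latitude: 58.64756, 31.93598.
Field (20°×10°, letters A–R): 58.64756/20 → 2 → C, 31.93598/10 → 3 → D; chars CD.
Square (2°×1°, digits 0–9): 18.64756/2 → 9, 1.93598/1 → 1; chars 91.
Subsquare (5′×2.5′, letters a–x): 0.64756/0.0833333 → 7 → h, 0.93598/0.0416667 → 22 → w; chars hw.
Extended square (30″×15″, digits 0–9): 0.06423/0.00833333 → 7, 0.01931/0.00416667 → 4; chars 74.

CD91hw74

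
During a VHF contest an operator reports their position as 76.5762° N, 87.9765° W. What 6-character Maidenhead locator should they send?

Add 180° to longitude and 90° to latitude: 92.0235, 166.5762.
Field (20°×10°, letters A–R): lon ⌊92.0235/20⌋ = 4 → E; lat ⌊166.5762/10⌋ = 16 → Q.
Square (2°×1°, digits 0–9): lon ⌊12.0235/2⌋ = 6; lat ⌊6.5762/1⌋ = 6.
Subsquare (5′×2.5′, letters a–x): lon ⌊0.0235/0.0833333⌋ = 0 → a; lat ⌊0.5762/0.0416667⌋ = 13 → n.

EQ66an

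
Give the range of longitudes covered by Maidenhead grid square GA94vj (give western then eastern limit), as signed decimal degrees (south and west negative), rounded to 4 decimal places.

-40.2500, -40.1667

Field G=6, A=0: +6·20° lon, +0·10° lat → SW at lon -60°, lat -90°.
Square 9, 4: +9·2° lon, +4·1° lat → SW at lon -42°, lat -86°.
Subsquare v=21, j=9: +21·0.0833333° lon, +9·0.0416667° lat → SW at lon -40.25°, lat -85.625°.
Cell spans 0.0833333° lon × 0.0416667° lat.
west -40.2500, east -40.1667.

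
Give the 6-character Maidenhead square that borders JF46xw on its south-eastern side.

JF56av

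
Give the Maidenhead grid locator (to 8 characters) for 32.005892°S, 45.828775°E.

LF27vx98

Offset from 180°W / 90°S: lon 225.82878°, lat 57.99411°.
Field: 225.82878/20 → 11 → L, 57.99411/10 → 5 → F; chars LF.
Square: 5.82878/2 → 2, 7.99411/1 → 7; chars 27.
Subsquare: 1.82878/0.0833333 → 21 → v, 0.99411/0.0416667 → 23 → x; chars vx.
Extended square: 0.07878/0.00833333 → 9, 0.03577/0.00416667 → 8; chars 98.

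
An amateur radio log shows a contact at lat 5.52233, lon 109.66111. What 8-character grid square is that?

OJ45tm95

Shift to the Maidenhead origin (180°W, 90°S): lon 289.66111, lat 95.52233.
Field: 289.66111/20 → 14 → O, 95.52233/10 → 9 → J; chars OJ.
Square: 9.66111/2 → 4, 5.52233/1 → 5; chars 45.
Subsquare: 1.66111/0.0833333 → 19 → t, 0.52233/0.0416667 → 12 → m; chars tm.
Extended square: 0.07778/0.00833333 → 9, 0.02233/0.00416667 → 5; chars 95.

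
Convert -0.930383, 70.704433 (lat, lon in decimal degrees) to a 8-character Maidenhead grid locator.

Add 180° to longitude and 90° to latitude: 250.70443, 89.06962.
Field (20°×10°, letters A–R): 250.70443/20 → 12 → M, 89.06962/10 → 8 → I; chars MI.
Square (2°×1°, digits 0–9): 10.70443/2 → 5, 9.06962/1 → 9; chars 59.
Subsquare (5′×2.5′, letters a–x): 0.70443/0.0833333 → 8 → i, 0.06962/0.0416667 → 1 → b; chars ib.
Extended square (30″×15″, digits 0–9): 0.03777/0.00833333 → 4, 0.02795/0.00416667 → 6; chars 46.

MI59ib46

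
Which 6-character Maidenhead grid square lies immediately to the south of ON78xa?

ON77xx

Latitude subsquare a = 0; −1 → -1, wraps to 23 = x, carry into square.
Latitude square 8; −1 → 7.
The longitude characters are unchanged.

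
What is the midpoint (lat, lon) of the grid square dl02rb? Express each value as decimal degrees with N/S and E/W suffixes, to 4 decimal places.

Field D=3, L=11: +3·20° lon, +11·10° lat → SW at lon -120°, lat 20°.
Square 0, 2: +0·2° lon, +2·1° lat → SW at lon -120°, lat 22°.
Subsquare r=17, b=1: +17·0.0833333° lon, +1·0.0416667° lat → SW at lon -118.583°, lat 22.0417°.
Cell spans 0.0833333° lon × 0.0416667° lat. Centre is SW corner plus half of each.
latitude 22.0625° N, longitude 118.5417° W.

22.0625° N, 118.5417° W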